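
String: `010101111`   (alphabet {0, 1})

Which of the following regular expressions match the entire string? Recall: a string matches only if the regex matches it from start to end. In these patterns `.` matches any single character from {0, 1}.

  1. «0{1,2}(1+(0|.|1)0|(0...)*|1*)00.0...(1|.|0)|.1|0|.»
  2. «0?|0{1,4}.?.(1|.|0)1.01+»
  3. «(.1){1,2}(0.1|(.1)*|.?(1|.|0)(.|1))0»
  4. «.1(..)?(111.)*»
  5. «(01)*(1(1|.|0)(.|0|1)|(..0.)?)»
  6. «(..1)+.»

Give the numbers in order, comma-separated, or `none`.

1 → no match
2 → no match
3 → no match — must end with `0`
4 → no match
5 → match
6 → no match

5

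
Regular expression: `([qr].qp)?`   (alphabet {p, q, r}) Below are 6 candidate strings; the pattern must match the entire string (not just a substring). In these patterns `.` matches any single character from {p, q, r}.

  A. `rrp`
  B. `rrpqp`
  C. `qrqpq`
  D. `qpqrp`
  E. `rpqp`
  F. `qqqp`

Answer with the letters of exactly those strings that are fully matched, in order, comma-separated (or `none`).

E, F

A → no match
B → no match
C → no match
D → no match
E → match
F → match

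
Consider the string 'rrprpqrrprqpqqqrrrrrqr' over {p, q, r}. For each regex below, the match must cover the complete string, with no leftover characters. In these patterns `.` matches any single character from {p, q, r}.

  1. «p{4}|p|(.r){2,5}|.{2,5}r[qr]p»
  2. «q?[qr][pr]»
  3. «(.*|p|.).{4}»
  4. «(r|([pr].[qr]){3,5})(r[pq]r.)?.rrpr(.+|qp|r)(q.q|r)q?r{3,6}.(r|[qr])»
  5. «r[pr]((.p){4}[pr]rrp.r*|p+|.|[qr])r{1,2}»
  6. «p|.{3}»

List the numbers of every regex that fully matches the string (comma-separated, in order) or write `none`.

1 → no match
2 → no match
3 → match
4 → match
5 → no match
6 → no match

3, 4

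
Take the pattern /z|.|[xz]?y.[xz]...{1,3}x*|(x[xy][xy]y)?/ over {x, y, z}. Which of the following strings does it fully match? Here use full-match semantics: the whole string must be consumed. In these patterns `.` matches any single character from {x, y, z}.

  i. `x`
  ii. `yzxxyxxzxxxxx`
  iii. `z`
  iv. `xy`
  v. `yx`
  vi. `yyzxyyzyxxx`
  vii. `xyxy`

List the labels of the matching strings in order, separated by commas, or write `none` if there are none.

i → match
ii → match
iii → match
iv → no match
v → no match
vi → match
vii → match

i, ii, iii, vi, vii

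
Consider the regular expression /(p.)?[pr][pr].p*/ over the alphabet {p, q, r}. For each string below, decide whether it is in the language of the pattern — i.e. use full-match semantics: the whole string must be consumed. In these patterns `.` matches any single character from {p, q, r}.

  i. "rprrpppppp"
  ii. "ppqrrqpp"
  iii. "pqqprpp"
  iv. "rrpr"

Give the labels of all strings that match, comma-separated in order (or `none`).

i → no match
ii → no match
iii → no match
iv → no match

none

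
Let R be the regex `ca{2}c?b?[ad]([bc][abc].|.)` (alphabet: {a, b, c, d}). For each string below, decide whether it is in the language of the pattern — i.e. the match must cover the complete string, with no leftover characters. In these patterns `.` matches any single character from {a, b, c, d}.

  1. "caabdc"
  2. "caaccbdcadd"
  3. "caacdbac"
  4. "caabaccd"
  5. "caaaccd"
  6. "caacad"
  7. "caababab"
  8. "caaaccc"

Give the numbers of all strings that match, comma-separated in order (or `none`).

1 → match
2 → no match
3 → match
4 → match
5 → match
6 → match
7 → match
8 → match

1, 3, 4, 5, 6, 7, 8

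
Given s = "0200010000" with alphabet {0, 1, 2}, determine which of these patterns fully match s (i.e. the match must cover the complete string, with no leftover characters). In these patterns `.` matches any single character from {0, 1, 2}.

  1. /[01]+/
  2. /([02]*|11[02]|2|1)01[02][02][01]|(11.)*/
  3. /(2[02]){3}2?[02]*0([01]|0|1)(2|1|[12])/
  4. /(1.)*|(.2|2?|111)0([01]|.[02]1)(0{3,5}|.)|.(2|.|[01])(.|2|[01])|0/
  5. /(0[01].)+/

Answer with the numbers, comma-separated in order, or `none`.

4

1 → no match
2 → no match
3 → no match — must start with "2"
4 → match
5 → no match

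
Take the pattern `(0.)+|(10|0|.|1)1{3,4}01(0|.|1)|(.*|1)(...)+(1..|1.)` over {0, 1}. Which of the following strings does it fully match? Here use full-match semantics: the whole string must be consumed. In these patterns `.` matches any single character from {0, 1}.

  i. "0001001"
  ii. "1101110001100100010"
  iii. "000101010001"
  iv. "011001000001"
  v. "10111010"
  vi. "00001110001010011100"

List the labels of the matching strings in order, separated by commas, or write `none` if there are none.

ii, iii, v, vi

i → no match
ii → match
iii → match
iv → no match
v → match
vi → match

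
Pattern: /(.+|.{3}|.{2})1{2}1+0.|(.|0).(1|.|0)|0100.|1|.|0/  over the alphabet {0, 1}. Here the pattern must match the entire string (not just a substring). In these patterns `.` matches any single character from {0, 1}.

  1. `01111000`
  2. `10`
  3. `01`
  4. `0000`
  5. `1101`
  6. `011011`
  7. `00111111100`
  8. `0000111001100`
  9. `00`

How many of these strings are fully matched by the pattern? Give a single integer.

1 → no match
2 → no match
3 → no match
4 → no match
5 → no match
6 → no match
7 → match
8 → no match
9 → no match
Total matched: 1

1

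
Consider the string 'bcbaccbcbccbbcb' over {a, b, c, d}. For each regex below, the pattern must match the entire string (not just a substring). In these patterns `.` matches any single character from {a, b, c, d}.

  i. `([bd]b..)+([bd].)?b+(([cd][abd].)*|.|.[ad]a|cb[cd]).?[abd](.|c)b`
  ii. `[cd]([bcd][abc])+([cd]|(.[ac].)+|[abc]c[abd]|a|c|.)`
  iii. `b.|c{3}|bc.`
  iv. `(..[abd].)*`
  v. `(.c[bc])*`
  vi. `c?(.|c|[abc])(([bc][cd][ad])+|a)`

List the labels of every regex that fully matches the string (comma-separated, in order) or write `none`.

i → no match
ii → no match
iii → no match
iv → no match
v → match
vi → no match

v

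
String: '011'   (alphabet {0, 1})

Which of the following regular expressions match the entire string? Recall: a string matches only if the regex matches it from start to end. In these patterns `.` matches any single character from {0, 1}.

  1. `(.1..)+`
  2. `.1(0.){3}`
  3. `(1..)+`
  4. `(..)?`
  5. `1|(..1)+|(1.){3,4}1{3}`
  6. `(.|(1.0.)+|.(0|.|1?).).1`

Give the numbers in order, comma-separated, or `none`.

5, 6

1 → no match
2 → no match
3 → no match — must start with '1'
4 → no match
5 → match
6 → match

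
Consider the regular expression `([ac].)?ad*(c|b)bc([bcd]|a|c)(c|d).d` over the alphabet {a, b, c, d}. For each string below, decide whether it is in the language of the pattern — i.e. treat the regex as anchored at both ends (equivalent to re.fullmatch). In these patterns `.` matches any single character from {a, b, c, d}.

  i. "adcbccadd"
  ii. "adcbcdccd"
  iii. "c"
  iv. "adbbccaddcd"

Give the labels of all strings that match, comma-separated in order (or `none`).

i. "adcbccadd" → no match
ii. "adcbcdccd" → match
iii. "c" → no match — must end with "d"
iv. "adbbccaddcd" → no match

ii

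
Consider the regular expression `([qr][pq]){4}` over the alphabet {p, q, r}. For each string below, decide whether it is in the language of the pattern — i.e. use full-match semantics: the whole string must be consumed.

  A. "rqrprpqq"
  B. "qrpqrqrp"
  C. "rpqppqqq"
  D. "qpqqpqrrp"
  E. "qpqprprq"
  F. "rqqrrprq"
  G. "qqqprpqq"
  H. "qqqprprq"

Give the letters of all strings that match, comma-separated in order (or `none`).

A → match
B → no match
C → no match
D → no match
E → match
F → no match
G → match
H → match

A, E, G, H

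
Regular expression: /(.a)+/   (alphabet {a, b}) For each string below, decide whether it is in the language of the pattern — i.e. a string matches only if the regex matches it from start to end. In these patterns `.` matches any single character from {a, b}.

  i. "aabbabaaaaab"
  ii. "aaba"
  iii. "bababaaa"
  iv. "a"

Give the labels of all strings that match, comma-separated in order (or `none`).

ii, iii

i → no match — must end with "a"
ii → match
iii → match
iv → no match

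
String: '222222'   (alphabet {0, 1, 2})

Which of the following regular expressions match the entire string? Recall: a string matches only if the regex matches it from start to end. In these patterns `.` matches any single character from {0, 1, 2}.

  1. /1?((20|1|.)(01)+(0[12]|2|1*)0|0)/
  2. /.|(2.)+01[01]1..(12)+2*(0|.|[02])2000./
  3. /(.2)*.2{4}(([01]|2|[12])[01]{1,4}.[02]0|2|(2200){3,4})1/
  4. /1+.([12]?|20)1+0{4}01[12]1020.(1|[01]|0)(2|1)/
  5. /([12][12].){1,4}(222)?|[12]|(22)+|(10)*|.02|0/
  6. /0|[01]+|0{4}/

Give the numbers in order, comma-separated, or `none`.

5

1 → no match — must end with '0'
2 → no match
3 → no match — must end with '1'
4 → no match — must start with '1'
5 → match
6 → no match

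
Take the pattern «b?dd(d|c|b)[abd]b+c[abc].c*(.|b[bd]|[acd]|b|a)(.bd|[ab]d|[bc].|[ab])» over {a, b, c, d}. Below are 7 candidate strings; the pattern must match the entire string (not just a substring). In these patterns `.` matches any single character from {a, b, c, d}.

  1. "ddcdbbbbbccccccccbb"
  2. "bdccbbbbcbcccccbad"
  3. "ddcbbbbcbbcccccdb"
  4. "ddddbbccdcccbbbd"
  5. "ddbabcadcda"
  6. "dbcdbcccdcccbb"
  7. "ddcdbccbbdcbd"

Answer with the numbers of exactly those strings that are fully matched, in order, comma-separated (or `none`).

1 → match
2 → no match
3 → match
4 → match
5 → match
6 → no match
7 → match

1, 3, 4, 5, 7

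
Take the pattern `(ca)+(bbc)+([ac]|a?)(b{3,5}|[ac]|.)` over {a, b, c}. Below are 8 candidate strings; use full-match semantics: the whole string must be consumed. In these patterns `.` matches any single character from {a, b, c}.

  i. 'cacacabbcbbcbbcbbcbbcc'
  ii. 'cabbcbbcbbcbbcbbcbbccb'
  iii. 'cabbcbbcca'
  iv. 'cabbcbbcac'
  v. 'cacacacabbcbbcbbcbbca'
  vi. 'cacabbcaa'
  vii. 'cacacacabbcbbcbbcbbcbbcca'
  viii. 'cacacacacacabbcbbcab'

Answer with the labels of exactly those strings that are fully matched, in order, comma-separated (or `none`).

i, ii, iii, iv, v, vi, vii, viii

i → match
ii → match
iii. 'cabbcbbcca' → match
iv. 'cabbcbbcac' → match
v → match
vi. 'cacabbcaa' → match
vii → match
viii → match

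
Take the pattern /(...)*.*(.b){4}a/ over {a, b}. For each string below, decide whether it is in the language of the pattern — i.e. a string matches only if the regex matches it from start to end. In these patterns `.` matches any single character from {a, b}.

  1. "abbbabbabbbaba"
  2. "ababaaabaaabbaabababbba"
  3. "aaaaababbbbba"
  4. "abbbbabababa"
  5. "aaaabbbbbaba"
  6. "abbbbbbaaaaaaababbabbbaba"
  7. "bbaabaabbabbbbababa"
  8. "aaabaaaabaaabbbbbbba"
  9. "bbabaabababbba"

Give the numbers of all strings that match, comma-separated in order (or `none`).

1, 2, 3, 4, 5, 6, 7, 8, 9

1 → match
2 → match
3 → match
4 → match
5 → match
6 → match
7 → match
8 → match
9 → match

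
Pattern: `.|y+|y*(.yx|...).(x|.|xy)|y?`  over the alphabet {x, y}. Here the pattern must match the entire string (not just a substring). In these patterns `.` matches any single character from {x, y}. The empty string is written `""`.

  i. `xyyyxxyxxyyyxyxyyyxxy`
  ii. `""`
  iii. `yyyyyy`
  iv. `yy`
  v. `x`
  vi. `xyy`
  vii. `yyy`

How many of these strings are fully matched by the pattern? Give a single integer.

i → no match
ii → match
iii → match
iv → match
v → match
vi → no match
vii → match
Total matched: 5

5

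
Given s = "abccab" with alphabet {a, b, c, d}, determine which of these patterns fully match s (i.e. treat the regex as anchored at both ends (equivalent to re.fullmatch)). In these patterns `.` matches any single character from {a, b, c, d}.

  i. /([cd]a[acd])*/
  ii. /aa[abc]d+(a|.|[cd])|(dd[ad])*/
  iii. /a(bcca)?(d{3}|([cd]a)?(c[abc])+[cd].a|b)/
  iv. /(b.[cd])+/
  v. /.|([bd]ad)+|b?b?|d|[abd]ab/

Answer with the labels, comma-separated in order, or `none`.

iii

i → no match
ii → no match
iii → match
iv → no match — must start with "b"
v → no match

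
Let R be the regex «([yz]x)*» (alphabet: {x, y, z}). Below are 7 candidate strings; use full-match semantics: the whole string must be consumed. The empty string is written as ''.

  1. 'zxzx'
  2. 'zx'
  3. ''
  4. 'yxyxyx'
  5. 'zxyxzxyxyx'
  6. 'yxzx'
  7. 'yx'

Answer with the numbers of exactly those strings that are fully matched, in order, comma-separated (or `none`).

1 → match
2 → match
3 → match
4 → match
5 → match
6 → match
7 → match

1, 2, 3, 4, 5, 6, 7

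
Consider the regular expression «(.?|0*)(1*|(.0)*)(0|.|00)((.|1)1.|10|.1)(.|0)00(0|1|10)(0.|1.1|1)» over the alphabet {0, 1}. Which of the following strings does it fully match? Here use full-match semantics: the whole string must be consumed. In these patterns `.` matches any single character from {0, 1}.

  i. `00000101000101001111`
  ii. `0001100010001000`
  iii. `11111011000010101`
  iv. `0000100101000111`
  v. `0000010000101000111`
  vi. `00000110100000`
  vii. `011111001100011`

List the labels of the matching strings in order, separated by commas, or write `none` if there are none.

i, ii, iii, iv, v, vi, vii

i → match
ii → match
iii → match
iv → match
v → match
vi → match
vii → match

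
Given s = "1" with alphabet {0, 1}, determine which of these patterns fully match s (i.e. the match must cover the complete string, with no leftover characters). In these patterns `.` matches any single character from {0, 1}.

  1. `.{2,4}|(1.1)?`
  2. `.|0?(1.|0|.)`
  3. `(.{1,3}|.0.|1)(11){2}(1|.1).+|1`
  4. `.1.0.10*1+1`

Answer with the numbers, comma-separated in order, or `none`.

1 → no match
2 → match
3 → match
4 → no match — must end with "11"

2, 3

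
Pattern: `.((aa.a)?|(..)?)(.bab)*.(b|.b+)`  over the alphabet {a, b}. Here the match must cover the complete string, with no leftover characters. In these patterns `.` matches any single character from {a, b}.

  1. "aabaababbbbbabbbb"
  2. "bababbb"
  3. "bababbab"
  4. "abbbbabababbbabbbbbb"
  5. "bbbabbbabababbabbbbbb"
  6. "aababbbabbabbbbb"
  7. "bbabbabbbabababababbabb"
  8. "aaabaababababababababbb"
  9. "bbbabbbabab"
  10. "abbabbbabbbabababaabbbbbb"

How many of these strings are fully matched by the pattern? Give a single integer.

1 → no match
2 → match
3 → match
4 → match
5 → match
6 → match
7 → match
8 → match
9 → match
10 → match
Total matched: 9

9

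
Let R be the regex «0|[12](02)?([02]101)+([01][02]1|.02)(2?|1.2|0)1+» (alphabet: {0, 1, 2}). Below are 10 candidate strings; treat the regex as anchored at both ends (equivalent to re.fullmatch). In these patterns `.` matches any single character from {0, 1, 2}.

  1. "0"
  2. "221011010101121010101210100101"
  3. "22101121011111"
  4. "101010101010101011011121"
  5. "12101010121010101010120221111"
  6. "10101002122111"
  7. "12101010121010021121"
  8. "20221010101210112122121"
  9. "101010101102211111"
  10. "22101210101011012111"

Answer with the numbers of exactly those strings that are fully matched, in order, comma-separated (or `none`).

1. "0" → match
2 → no match
3 → match
4 → match
5 → match
6 → match
7 → match
8 → no match
9 → match
10 → match

1, 3, 4, 5, 6, 7, 9, 10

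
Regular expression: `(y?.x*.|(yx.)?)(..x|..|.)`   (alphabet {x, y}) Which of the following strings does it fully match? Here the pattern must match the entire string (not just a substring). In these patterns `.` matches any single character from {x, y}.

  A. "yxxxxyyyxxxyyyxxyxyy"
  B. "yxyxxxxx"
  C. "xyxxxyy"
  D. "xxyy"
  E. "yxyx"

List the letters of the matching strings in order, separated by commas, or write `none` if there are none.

D, E

A → no match
B. "yxyxxxxx" → no match
C. "xyxxxyy" → no match
D. "xxyy" → match
E. "yxyx" → match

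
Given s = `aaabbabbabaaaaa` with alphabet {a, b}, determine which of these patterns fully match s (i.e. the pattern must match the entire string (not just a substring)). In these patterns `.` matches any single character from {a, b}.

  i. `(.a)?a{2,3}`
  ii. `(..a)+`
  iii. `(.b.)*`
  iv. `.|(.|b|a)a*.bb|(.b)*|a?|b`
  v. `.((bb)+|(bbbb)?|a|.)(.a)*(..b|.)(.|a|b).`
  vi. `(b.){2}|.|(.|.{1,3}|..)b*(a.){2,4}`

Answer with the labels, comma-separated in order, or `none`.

ii

i → no match
ii → match
iii → no match
iv → no match
v → no match
vi → no match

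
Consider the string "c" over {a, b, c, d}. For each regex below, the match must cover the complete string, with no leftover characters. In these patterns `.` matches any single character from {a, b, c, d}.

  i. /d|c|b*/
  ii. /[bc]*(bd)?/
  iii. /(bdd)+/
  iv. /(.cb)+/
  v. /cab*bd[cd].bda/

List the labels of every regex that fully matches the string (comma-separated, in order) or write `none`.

i, ii

i → match
ii → match
iii → no match — must start with "bdd"
iv → no match — must end with "cb"
v → no match — must start with "ca"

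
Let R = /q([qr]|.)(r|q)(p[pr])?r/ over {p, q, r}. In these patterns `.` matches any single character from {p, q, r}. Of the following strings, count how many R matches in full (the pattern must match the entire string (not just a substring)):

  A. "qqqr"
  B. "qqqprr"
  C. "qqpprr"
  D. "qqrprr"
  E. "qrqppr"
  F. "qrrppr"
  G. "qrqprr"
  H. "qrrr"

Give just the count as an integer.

7

A. "qqqr" → match
B. "qqqprr" → match
C. "qqpprr" → no match
D. "qqrprr" → match
E. "qrqppr" → match
F. "qrrppr" → match
G. "qrqprr" → match
H. "qrrr" → match
Total matched: 7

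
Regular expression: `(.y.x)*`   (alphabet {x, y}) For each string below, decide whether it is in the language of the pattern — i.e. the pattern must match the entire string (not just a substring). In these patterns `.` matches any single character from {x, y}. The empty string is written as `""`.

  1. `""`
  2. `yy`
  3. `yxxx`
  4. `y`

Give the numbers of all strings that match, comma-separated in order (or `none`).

1 → match
2 → no match
3 → no match
4 → no match

1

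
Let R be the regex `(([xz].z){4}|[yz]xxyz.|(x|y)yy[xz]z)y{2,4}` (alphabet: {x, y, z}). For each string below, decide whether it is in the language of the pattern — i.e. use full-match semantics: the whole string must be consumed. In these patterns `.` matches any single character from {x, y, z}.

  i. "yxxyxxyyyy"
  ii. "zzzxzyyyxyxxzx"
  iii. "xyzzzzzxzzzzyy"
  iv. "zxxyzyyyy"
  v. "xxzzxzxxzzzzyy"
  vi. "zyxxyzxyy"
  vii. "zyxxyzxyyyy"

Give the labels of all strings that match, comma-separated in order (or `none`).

iii, iv, v

i. "yxxyxxyyyy" → no match
ii → no match — must end with "y"
iii → match
iv. "zxxyzyyyy" → match
v → match
vi. "zyxxyzxyy" → no match
vii. "zyxxyzxyyyy" → no match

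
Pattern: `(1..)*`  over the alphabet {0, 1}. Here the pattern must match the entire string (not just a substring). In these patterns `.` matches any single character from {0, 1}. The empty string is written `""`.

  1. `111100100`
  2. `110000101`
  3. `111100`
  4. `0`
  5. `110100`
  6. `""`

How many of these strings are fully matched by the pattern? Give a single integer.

1 → match
2 → no match
3 → match
4 → no match
5 → match
6 → match
Total matched: 4

4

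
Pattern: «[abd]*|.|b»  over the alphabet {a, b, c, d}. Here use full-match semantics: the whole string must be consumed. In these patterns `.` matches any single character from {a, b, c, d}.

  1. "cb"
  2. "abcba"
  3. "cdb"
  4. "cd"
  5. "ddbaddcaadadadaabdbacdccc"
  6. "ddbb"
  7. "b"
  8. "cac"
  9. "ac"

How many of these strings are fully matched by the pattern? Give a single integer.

1. "cb" → no match
2. "abcba" → no match
3. "cdb" → no match
4. "cd" → no match
5 → no match
6. "ddbb" → match
7. "b" → match
8. "cac" → no match
9. "ac" → no match
Total matched: 2

2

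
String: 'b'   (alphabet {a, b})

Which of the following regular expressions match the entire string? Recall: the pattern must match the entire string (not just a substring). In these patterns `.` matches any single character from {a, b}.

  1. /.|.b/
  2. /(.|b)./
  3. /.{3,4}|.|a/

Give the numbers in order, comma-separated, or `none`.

1 → match
2 → no match
3 → match

1, 3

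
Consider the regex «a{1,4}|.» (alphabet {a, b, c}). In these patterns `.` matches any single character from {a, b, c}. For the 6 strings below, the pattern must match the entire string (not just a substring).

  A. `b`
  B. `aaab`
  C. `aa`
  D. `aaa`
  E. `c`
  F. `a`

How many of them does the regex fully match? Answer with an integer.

A → match
B → no match
C → match
D → match
E → match
F → match
Total matched: 5

5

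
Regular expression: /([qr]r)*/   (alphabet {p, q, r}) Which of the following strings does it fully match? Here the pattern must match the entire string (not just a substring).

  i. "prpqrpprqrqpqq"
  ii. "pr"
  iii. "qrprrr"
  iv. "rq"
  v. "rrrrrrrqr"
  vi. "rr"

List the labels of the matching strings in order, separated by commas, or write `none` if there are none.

vi

i → no match
ii → no match
iii → no match
iv → no match
v → no match
vi → match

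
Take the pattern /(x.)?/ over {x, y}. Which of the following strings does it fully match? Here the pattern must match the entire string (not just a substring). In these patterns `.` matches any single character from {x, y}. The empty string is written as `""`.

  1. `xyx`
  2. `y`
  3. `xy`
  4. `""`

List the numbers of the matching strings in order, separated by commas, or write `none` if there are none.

3, 4

1 → no match
2 → no match
3 → match
4 → match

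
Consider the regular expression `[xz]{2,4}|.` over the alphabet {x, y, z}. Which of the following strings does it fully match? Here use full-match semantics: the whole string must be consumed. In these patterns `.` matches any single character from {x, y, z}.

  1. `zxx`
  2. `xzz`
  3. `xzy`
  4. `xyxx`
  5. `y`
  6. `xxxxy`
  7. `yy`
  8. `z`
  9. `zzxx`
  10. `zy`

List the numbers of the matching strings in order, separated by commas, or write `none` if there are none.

1, 2, 5, 8, 9

1 → match
2 → match
3 → no match
4 → no match
5 → match
6 → no match
7 → no match
8 → match
9 → match
10 → no match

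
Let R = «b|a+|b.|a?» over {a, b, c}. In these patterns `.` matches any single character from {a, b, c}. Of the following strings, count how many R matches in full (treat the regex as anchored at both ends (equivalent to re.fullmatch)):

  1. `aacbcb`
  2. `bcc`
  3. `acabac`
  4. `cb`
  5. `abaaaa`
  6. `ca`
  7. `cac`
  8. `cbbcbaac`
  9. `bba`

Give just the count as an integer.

1 → no match
2 → no match
3 → no match
4 → no match
5 → no match
6 → no match
7 → no match
8 → no match
9 → no match
Total matched: 0

0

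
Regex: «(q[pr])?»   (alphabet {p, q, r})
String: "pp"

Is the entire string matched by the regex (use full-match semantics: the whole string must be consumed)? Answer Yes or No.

No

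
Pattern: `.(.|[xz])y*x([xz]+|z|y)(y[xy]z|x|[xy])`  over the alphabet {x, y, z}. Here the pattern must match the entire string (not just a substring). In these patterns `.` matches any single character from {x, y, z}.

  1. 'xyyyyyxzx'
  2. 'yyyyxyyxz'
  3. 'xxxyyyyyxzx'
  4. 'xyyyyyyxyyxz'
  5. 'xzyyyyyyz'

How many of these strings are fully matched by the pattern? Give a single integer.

3

1. 'xyyyyyxzx' → match
2. 'yyyyxyyxz' → match
3. 'xxxyyyyyxzx' → no match
4. 'xyyyyyyxyyxz' → match
5. 'xzyyyyyyz' → no match
Total matched: 3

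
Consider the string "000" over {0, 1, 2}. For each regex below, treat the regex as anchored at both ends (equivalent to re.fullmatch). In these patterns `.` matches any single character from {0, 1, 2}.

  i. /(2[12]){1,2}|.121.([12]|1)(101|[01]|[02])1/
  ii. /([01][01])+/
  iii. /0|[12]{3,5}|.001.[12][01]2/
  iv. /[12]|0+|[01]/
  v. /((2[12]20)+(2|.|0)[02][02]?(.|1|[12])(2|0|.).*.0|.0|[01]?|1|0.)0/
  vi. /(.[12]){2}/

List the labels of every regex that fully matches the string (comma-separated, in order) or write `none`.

i → no match
ii → no match
iii → no match
iv → match
v → match
vi → no match

iv, v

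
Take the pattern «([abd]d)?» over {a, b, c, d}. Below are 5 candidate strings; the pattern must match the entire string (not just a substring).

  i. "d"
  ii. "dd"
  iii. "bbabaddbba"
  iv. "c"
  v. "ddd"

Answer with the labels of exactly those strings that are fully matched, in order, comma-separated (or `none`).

ii

i. "d" → no match
ii. "dd" → match
iii. "bbabaddbba" → no match
iv. "c" → no match
v. "ddd" → no match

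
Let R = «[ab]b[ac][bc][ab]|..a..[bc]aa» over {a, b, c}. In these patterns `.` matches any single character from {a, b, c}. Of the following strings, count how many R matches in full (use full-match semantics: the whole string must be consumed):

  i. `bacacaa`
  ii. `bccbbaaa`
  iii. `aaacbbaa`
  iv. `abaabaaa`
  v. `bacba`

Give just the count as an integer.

1

i → no match
ii → no match
iii → match
iv → no match
v → no match
Total matched: 1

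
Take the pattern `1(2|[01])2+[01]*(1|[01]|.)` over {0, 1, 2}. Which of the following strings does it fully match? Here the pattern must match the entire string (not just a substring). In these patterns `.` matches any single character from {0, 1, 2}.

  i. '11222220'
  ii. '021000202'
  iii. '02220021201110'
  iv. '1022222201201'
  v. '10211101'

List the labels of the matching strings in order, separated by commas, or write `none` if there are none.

i. '11222220' → match
ii. '021000202' → no match — must start with '1'
iii → no match — must start with '1'
iv → no match
v. '10211101' → match

i, v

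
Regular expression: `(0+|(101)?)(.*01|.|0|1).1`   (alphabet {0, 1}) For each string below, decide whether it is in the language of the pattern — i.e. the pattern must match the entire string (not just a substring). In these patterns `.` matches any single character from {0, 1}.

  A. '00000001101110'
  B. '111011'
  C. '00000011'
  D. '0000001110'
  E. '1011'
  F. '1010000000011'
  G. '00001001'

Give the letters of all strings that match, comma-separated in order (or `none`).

C

A → no match — must end with '1'
B → no match
C → match
D → no match — must end with '1'
E → no match
F → no match
G → no match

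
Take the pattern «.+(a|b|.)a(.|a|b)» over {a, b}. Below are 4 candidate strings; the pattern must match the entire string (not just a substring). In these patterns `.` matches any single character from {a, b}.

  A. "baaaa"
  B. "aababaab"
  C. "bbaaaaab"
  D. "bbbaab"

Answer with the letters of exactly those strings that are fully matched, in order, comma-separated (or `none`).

A, B, C, D

A → match
B → match
C → match
D → match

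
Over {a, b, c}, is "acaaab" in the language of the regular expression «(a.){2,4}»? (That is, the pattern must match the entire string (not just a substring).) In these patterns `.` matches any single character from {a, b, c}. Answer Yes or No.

Yes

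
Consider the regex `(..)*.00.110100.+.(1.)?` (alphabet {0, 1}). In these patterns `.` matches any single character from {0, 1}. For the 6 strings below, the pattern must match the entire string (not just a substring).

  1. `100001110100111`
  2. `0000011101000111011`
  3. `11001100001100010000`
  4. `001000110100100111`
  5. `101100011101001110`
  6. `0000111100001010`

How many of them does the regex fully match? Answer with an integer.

4

1 → match
2 → match
3 → no match
4 → match
5 → match
6 → no match
Total matched: 4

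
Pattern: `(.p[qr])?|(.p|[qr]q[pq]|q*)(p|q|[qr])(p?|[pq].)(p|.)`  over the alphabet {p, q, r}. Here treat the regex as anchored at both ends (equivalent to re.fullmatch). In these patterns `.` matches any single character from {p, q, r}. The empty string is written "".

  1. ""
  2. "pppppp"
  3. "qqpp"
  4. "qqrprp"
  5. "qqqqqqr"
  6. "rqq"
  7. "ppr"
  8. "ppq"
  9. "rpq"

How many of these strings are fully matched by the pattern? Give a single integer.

1 → match
2 → match
3 → match
4 → match
5 → match
6 → no match
7 → match
8 → match
9 → match
Total matched: 8

8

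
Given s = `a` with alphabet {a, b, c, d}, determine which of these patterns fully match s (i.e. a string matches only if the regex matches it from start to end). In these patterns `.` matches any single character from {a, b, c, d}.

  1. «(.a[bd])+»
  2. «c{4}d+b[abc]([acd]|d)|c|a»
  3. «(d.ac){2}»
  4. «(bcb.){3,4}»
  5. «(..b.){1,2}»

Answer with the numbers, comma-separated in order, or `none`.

2

1 → no match
2 → match
3 → no match — must start with `d`
4 → no match — must start with `bcb`
5 → no match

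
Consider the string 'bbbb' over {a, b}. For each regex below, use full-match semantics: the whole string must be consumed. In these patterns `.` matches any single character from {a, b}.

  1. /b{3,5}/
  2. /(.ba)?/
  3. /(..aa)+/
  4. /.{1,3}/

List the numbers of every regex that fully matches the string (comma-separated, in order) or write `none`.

1

1 → match
2 → no match
3 → no match — must end with 'aa'
4 → no match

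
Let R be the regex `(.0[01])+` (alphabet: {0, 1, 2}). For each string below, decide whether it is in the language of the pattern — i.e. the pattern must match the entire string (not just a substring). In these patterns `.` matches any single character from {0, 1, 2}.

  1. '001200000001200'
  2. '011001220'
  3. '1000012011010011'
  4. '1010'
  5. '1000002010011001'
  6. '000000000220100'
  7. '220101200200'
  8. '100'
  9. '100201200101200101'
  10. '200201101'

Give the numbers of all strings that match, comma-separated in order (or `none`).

1, 8, 9, 10

1 → match
2 → no match
3 → no match
4 → no match
5 → no match
6 → no match
7 → no match
8 → match
9 → match
10 → match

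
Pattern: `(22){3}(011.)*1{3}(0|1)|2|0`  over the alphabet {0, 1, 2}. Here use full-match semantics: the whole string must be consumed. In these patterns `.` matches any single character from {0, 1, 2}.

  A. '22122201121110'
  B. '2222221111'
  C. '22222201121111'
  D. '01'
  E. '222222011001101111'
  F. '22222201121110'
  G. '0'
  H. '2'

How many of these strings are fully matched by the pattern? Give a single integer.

6

A → no match
B → match
C → match
D → no match
E → match
F → match
G → match
H → match
Total matched: 6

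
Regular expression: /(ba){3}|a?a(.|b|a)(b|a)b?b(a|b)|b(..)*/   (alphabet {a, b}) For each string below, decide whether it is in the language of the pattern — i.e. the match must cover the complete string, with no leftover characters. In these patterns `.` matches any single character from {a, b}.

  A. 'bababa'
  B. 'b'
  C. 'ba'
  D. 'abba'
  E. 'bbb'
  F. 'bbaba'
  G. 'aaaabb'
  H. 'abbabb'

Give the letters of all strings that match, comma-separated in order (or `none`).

A, B, E, F, G

A. 'bababa' → match
B. 'b' → match
C. 'ba' → no match
D. 'abba' → no match
E. 'bbb' → match
F. 'bbaba' → match
G. 'aaaabb' → match
H. 'abbabb' → no match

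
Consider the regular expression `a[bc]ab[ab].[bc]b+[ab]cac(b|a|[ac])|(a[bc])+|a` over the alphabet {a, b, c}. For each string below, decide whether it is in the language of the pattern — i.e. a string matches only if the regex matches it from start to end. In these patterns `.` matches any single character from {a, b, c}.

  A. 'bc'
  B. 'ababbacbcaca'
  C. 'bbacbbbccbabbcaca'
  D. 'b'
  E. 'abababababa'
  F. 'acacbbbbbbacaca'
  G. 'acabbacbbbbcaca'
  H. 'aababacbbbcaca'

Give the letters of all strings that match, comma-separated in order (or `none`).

G

A. 'bc' → no match — must start with 'a'
B. 'ababbacbcaca' → no match
C → no match — must start with 'a'
D. 'b' → no match — must start with 'a'
E. 'abababababa' → no match
F → no match
G → match
H → no match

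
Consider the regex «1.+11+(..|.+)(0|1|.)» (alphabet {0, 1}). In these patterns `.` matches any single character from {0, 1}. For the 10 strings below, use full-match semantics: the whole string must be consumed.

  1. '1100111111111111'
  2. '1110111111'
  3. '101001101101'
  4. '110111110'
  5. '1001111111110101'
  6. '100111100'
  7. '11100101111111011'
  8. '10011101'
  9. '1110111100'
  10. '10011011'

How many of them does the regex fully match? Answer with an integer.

10

1 → match
2 → match
3 → match
4 → match
5 → match
6 → match
7 → match
8 → match
9 → match
10 → match
Total matched: 10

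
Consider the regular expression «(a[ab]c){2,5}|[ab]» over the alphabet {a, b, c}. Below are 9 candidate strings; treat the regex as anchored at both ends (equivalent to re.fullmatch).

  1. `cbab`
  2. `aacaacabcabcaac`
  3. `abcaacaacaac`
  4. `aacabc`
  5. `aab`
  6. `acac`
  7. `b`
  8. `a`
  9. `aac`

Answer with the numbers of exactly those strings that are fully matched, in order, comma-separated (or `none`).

2, 3, 4, 7, 8

1 → no match
2 → match
3 → match
4 → match
5 → no match
6 → no match
7 → match
8 → match
9 → no match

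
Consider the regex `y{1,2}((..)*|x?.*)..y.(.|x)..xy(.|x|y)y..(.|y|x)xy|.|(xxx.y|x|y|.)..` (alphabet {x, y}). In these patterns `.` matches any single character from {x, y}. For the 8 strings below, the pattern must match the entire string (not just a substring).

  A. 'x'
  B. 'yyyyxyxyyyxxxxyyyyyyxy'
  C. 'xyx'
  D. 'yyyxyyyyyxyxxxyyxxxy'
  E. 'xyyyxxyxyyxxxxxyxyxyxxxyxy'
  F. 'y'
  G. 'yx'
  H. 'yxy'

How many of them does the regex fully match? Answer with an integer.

A → match
B → match
C → match
D → no match
E → no match
F → match
G → no match
H → match
Total matched: 5

5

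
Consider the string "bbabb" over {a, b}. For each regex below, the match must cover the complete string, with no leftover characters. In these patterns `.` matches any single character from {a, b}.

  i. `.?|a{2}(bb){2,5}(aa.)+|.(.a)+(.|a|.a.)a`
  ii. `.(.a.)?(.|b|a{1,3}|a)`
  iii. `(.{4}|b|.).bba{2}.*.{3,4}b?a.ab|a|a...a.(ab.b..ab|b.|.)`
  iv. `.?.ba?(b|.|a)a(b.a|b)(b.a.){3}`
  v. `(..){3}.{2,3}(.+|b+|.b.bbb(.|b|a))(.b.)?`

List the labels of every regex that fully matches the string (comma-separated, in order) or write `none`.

ii

i → no match
ii → match
iii → no match
iv → no match
v → no match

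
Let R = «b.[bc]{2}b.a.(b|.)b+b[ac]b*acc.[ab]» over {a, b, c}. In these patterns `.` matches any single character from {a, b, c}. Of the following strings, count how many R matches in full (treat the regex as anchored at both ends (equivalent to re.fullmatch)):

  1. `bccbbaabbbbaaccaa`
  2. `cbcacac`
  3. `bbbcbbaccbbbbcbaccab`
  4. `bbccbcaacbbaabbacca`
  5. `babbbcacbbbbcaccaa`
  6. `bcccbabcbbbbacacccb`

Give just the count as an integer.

3

1 → match
2 → no match — must start with `b`
3 → match
4 → no match
5 → match
6 → no match
Total matched: 3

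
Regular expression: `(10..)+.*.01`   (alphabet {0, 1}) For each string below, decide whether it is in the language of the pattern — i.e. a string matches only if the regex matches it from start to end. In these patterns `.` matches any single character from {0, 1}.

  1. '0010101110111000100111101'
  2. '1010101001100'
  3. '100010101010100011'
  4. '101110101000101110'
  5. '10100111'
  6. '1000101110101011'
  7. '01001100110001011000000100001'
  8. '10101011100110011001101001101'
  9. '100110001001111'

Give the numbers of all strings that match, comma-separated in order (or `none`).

1 → no match — must start with '10'
2 → no match — must end with '01'
3 → no match — must end with '01'
4 → no match — must end with '01'
5. '10100111' → no match — must end with '01'
6 → no match — must end with '01'
7 → no match — must start with '10'
8 → match
9 → no match — must end with '01'

8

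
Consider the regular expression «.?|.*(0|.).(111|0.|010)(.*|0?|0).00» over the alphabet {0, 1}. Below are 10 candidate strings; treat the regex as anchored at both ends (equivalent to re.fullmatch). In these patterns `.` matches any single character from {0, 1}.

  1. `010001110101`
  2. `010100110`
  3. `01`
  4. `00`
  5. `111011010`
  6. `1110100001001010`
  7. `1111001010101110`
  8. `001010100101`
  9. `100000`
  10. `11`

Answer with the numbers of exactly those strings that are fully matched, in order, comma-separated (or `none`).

none

1. `010001110101` → no match
2. `010100110` → no match
3. `01` → no match
4. `00` → no match
5. `111011010` → no match
6 → no match
7 → no match
8. `001010100101` → no match
9. `100000` → no match
10. `11` → no match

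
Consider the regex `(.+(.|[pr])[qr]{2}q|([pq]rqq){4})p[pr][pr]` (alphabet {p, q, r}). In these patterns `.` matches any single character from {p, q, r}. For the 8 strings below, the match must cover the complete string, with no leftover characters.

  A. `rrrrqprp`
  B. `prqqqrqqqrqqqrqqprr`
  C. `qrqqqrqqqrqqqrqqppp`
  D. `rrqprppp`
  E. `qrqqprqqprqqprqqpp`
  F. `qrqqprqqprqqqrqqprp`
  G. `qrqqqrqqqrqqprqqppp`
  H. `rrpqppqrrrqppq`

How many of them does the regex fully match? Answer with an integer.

A → match
B → match
C → match
D → no match
E → no match
F → match
G → match
H → no match
Total matched: 5

5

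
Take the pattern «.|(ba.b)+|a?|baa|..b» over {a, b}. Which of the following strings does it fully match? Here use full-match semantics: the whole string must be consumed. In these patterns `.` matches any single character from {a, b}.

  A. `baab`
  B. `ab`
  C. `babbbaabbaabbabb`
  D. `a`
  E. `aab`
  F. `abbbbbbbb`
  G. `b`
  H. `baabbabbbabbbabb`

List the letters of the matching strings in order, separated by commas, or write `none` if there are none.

A. `baab` → match
B. `ab` → no match
C → match
D. `a` → match
E. `aab` → match
F. `abbbbbbbb` → no match
G. `b` → match
H → match

A, C, D, E, G, H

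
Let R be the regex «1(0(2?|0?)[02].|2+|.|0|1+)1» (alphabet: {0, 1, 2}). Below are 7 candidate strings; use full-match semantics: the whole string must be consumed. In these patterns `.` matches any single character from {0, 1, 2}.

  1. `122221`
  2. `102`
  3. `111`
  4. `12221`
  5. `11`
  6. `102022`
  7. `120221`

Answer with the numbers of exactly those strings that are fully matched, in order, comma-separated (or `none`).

1, 3, 4

1 → match
2 → no match — must end with `1`
3 → match
4 → match
5 → no match
6 → no match — must end with `1`
7 → no match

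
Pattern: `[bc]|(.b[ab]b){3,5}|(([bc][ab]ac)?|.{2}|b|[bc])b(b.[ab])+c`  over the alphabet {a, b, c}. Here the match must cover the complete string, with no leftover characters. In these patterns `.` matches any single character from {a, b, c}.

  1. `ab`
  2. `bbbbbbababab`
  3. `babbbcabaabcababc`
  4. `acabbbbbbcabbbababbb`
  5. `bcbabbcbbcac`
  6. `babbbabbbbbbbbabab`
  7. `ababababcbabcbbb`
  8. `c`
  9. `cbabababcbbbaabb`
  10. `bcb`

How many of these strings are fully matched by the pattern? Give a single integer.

3

1. `ab` → no match
2. `bbbbbbababab` → match
3 → no match
4 → no match
5. `bcbabbcbbcac` → no match
6 → no match
7 → match
8. `c` → match
9 → no match
10. `bcb` → no match
Total matched: 3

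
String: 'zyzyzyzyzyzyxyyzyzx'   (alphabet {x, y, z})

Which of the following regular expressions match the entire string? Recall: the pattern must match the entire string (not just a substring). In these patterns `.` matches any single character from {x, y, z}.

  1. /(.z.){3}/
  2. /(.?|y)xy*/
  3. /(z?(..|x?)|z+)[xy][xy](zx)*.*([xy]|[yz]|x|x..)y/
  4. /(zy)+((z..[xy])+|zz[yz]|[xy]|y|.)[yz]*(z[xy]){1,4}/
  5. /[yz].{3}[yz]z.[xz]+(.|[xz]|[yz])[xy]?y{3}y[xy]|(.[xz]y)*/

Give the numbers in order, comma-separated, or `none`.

4

1 → no match
2 → no match
3 → no match — must end with 'y'
4 → match
5 → no match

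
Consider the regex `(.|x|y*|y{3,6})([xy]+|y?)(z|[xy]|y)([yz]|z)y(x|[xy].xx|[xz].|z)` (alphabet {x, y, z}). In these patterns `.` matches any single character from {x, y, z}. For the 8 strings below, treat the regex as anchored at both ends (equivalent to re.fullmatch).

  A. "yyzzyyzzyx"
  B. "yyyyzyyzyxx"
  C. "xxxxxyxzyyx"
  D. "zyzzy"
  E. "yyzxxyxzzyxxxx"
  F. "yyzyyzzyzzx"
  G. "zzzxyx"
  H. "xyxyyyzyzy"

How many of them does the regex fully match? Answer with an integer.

A → no match
B → no match
C → match
D → no match
E → no match
F → no match
G → no match
H → match
Total matched: 2

2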